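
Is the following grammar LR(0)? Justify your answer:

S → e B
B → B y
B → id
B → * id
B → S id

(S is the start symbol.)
A grammar is LR(0) if no state in the canonical LR(0) collection has:
  - both a shift item (dot before a terminal) and a complete item (shift-reduce conflict), or
  - two or more complete items (reduce-reduce conflict; the accept item [S' → S .] counts as a complete item here).

Augment with S' → S and build the canonical LR(0) collection (I0 = CLOSURE({[S' → . S]}), then GOTO on every symbol after a dot until no new states appear). It has 10 states:
  I0: { [S → . e B], [S' → . S] }  — shift
  I1: { [S' → S .] }  — accept
  I2: { [B → . * id], [B → . B y], [B → . S id], [B → . id], [S → . e B], [S → e . B] }  — shift
  I3: { [B → * . id] }  — shift
  I4: { [B → B . y], [S → e B .] }  — shift, reduce
  I5: { [B → S . id] }  — shift
  I6: { [B → id .] }  — reduce
  I7: { [B → S id .] }  — reduce
  I8: { [B → B y .] }  — reduce
  I9: { [B → * id .] }  — reduce

Conflict in state I4:
  Shift-reduce conflict between [S → e B .] and [B → B . y]
So the grammar is NOT LR(0).

Answer: No. Shift-reduce conflict between [S → e B .] and [B → B . y]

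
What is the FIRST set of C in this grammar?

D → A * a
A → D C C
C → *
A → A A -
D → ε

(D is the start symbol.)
To compute FIRST(C), examine every production with C on the left-hand side, reading each right-hand side left to right until a non-nullable symbol is reached.

From C → *:
  - '*' is a terminal: add '*' and stop

Collecting: FIRST(C) = { '*' }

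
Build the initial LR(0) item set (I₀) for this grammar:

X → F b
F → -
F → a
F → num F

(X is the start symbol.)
{ [F → . -], [F → . a], [F → . num F], [X → . F b], [X' → . X] }

First, augment the grammar with X' → X
I₀ = CLOSURE({ [X' → . X] }):
  [X' → . X] has the dot before X: add [X → . F b]
  [X → . F b] has the dot before F: add [F → . -], [F → . a], [F → . num F]
No further items can be added.

I₀ = { [F → . -], [F → . a], [F → . num F], [X → . F b], [X' → . X] }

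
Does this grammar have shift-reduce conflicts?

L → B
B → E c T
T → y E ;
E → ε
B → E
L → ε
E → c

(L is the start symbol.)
Yes — I0: [E → .] vs [E → . c]; I2: [B → E .] vs [B → E . c T]; I7: [E → .] vs [E → . c]

Augment with L' → L and build the canonical LR(0) collection (I0 = CLOSURE({[L' → . L]}), then GOTO on every symbol after a dot until no new states appear). It has 10 states:
  I0: { [B → . E c T], [B → . E], [E → . c], [E → .], [L → . B], [L → .], [L' → . L] }  — shift, 2 reduces
  I1: { [L → B .] }  — reduce
  I2: { [B → E . c T], [B → E .] }  — shift, reduce
  I3: { [L' → L .] }  — accept
  I4: { [E → c .] }  — reduce
  I5: { [B → E c . T], [T → . y E ;] }  — shift
  I6: { [B → E c T .] }  — reduce
  I7: { [E → . c], [E → .], [T → y . E ;] }  — shift, reduce
  I8: { [T → y E . ;] }  — shift
  I9: { [T → y E ; .] }  — reduce

I0 contains reduce items [E → .], [L → .] and shift item [E → . c] — shift-reduce conflict.
I2 contains reduce item [B → E .] and shift item [B → E . c T] — shift-reduce conflict.
I7 contains reduce item [E → .] and shift item [E → . c] — shift-reduce conflict.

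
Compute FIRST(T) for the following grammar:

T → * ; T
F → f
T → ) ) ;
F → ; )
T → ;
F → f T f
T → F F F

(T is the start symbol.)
To compute FIRST(T), examine every production with T on the left-hand side, reading each right-hand side left to right until a non-nullable symbol is reached.

FIRST sets of the other non-terminals involved (by the same procedure, iterated to a fixed point):
  FIRST(F) = { ';', 'f' }

From T → * ; T:
  - '*' is a terminal: add '*' and stop
From T → ) ) ;:
  - ')' is a terminal: add ')' and stop
From T → ;:
  - ';' is a terminal: add ';' and stop
From T → F F F:
  - F is a non-terminal: add FIRST(F) \ {ε} = { ';', 'f' }
    F is not nullable, so stop

Collecting: FIRST(T) = { ')', '*', ';', 'f' }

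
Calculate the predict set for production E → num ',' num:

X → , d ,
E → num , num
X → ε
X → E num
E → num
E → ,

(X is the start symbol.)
PREDICT(E → num ',' num) = (FIRST(RHS) \ {ε}) ∪ (FOLLOW(E) if ε ∈ FIRST(RHS), i.e. RHS ⇒* ε)
FIRST(num ',' num) = { 'num' }
ε ∉ FIRST(num ',' num), so FOLLOW(E) is not added.
PREDICT(E → num ',' num) = { 'num' }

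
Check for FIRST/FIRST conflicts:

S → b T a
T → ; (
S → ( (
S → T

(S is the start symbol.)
No FIRST/FIRST conflicts.

A FIRST/FIRST conflict occurs when two productions N → α and N → β for the same non-terminal have FIRST(α) ∩ FIRST(β) ≠ ∅ (with ε ∈ FIRST of a nullable right-hand side, so two nullable alternatives also conflict).

FIRST sets of the non-terminals at (or reachable through a nullable prefix from) the front of some alternative:
  FIRST(T) = { ';' }

Productions for S:
  S → b T a: FIRST = { 'b' }
  S → ( (: FIRST = { '(' }
  S → T: FIRST = { ';' }
T has only one production, so no FIRST/FIRST conflict is possible there.

All alternatives of each non-terminal have pairwise disjoint FIRST sets.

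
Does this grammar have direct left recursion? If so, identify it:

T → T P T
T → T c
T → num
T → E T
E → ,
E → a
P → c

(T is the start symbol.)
Direct left recursion occurs when N → N α for some non-terminal N (the right-hand side begins with the left-hand side itself).

T → T P T: LEFT RECURSIVE (starts with T)
T → T c: LEFT RECURSIVE (starts with T)
T → num: starts with num
T → E T: starts with E
E → ,: starts with ','
E → a: starts with a
P → c: starts with c

The grammar has direct left recursion on: T.

Answer: Yes, T is left-recursive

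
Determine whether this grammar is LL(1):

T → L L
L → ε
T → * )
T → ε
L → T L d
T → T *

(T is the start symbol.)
A grammar is LL(1) if for each non-terminal N with multiple productions, the predict sets of those productions are pairwise disjoint, where PREDICT(N → α) = (FIRST(α) \ {ε}) ∪ (FOLLOW(N) if α ⇒* ε).

Relevant sets:
  FIRST(L) = { '*', 'd', ε }
  FIRST(T) = { '*', 'd', ε }
  FOLLOW(T) = { $, '*', 'd' }
  FOLLOW(L) = { $, '*', 'd' }

For T:
  PREDICT(T → L L) = { $, '*', 'd' }
  PREDICT(T → '*' ')') = { '*' }
  PREDICT(T → ε) = { $, '*', 'd' }
  PREDICT(T → T '*') = { '*', 'd' }
For L:
  PREDICT(L → ε) = { $, '*', 'd' }
  PREDICT(L → T L d) = { '*', 'd' }

Conflict found: Predict set conflict for T: { '*' }
The grammar is NOT LL(1).

Answer: No. Predict set conflict for T: { '*' }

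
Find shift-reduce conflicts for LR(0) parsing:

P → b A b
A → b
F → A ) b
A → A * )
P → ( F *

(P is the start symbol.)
No shift-reduce conflicts

Augment with P' → P and build the canonical LR(0) collection (I0 = CLOSURE({[P' → . P]}), then GOTO on every symbol after a dot until no new states appear). It has 14 states:
  I0: { [P → . ( F *], [P → . b A b], [P' → . P] }  — shift
  I1: { [A → . A * )], [A → . b], [F → . A ) b], [P → ( . F *] }  — shift
  I2: { [P' → P .] }  — accept
  I3: { [A → . A * )], [A → . b], [P → b . A b] }  — shift
  I4: { [A → A . * )], [P → b A . b] }  — shift
  I5: { [A → b .] }  — reduce
  I6: { [A → A * . )] }  — shift
  I7: { [P → b A b .] }  — reduce
  I8: { [A → A * ) .] }  — reduce
  I9: { [A → A . * )], [F → A . ) b] }  — shift
  I10: { [P → ( F . *] }  — shift
  I11: { [P → ( F * .] }  — reduce
  I12: { [F → A ) . b] }  — shift
  I13: { [F → A ) b .] }  — reduce

No state contains both a complete item and a shift item.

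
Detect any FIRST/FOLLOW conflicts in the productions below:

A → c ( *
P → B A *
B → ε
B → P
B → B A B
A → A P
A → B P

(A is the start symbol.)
Yes. B → P with FOLLOW(B) on { 'c' }; B → B A B with FOLLOW(B) on { 'c' }

A FIRST/FOLLOW conflict occurs when a non-terminal N has a nullable alternative N → β (β ⇒* ε) and another alternative N → α with FIRST(α) ∩ FOLLOW(N) ≠ ∅: on such a lookahead the parser cannot decide between expanding α and letting N vanish via β.

Nullable non-terminals: B.
FIRST sets used below: FIRST(P) = { 'c' }, FIRST(B) = { 'c', ε }, FIRST(A) = { 'c' }

B: nullable alternative(s) B → ε; FOLLOW(B) = { 'c' }
  B → ε: FIRST \ {ε} = { } — this is the only nullable alternative, skip
  B → P: FIRST \ {ε} = { 'c' } — overlaps FOLLOW(B) on { 'c' }: CONFLICT
  B → B A B: FIRST \ {ε} = { 'c' } — overlaps FOLLOW(B) on { 'c' }: CONFLICT

A, P have no nullable alternative, so no FIRST/FOLLOW check is needed there.

So the grammar has 2 FIRST/FOLLOW conflicts (marked CONFLICT above).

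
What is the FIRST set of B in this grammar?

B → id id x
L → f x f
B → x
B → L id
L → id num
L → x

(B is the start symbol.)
{ 'f', 'id', 'x' }

To compute FIRST(B), examine every production with B on the left-hand side, reading each right-hand side left to right until a non-nullable symbol is reached.

FIRST sets of the other non-terminals involved (by the same procedure, iterated to a fixed point):
  FIRST(L) = { 'f', 'id', 'x' }

From B → id id x:
  - id is a terminal: add 'id' and stop
From B → x:
  - x is a terminal: add 'x' and stop
From B → L id:
  - L is a non-terminal: add FIRST(L) \ {ε} = { 'f', 'id', 'x' }
    L is not nullable, so stop

Collecting: FIRST(B) = { 'f', 'id', 'x' }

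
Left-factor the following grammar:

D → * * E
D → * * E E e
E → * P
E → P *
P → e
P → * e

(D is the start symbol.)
Left-factoring transforms A → αβ₁ | αβ₂ into A → αA' and A' → β₁ | β₂
(α is the longest common prefix among the alternatives). Repeat until
no nonterminal has two alternatives with a common prefix.

Round 1: D has alternatives sharing prefix '* * E'. Introduce D': D → * * E D'
  Add: D' → ε
  Add: D' → E e

No remaining common prefixes — done.

Resulting grammar:
D → * * E D'
D' → ε
D' → E e
E → * P
E → P *
P → e
P → * e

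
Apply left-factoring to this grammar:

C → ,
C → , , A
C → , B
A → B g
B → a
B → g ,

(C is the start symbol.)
C → , C'
C' → ε
C' → , A
C' → B
A → B g
B → a
B → g ,

Left-factoring transforms A → αβ₁ | αβ₂ into A → αA' and A' → β₁ | β₂
(α is the longest common prefix among the alternatives). Repeat until
no nonterminal has two alternatives with a common prefix.

Round 1: C has alternatives sharing prefix ','. Introduce C': C → , C'
  Add: C' → ε
  Add: C' → , A
  Add: C' → B

No remaining common prefixes — done.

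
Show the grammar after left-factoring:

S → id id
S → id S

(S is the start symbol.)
Left-factoring transforms A → αβ₁ | αβ₂ into A → αA' and A' → β₁ | β₂
(α is the longest common prefix among the alternatives). Repeat until
no nonterminal has two alternatives with a common prefix.

Round 1: S has alternatives sharing prefix 'id'. Introduce S': S → id S'
  Add: S' → id
  Add: S' → S

No remaining common prefixes — done.

Resulting grammar:
S → id S'
S' → id
S' → S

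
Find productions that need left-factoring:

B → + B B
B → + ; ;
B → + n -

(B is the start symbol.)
Yes, B has productions with common prefix '+'

Left-factoring is needed when two productions for the same non-terminal
share a common prefix on the right-hand side.

Productions for B:
  B → + B B
  B → + ; ;
  B → + n -

Found common prefix '+' in productions for B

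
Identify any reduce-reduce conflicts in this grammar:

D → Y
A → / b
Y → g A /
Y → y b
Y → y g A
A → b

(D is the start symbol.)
No reduce-reduce conflicts

Augment with D' → D and build the canonical LR(0) collection (I0 = CLOSURE({[D' → . D]}), then GOTO on every symbol after a dot until no new states appear). It has 13 states:
  I0: { [D → . Y], [D' → . D], [Y → . g A /], [Y → . y b], [Y → . y g A] }  — shift
  I1: { [D' → D .] }  — accept
  I2: { [D → Y .] }  — reduce
  I3: { [A → . / b], [A → . b], [Y → g . A /] }  — shift
  I4: { [Y → y . b], [Y → y . g A] }  — shift
  I5: { [Y → y b .] }  — reduce
  I6: { [A → . / b], [A → . b], [Y → y g . A] }  — shift
  I7: { [A → / . b] }  — shift
  I8: { [Y → y g A .] }  — reduce
  I9: { [A → b .] }  — reduce
  I10: { [A → / b .] }  — reduce
  I11: { [Y → g A . /] }  — shift
  I12: { [Y → g A / .] }  — reduce

No state contains more than one complete item.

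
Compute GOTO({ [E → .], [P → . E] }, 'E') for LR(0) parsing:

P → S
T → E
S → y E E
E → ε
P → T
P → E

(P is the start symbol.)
{ [P → E .] }

GOTO(I, 'E') = CLOSURE({ [A → αX.β] : [A → α.Xβ] ∈ I, X = 'E' })

Items with dot before 'E', with the dot advanced:
  [P → . E] → [P → E .]
Closure adds nothing (no advanced item has the dot before a non-terminal).

GOTO = { [P → E .] }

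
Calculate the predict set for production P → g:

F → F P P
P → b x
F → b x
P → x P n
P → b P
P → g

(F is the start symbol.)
PREDICT(P → g) = (FIRST(RHS) \ {ε}) ∪ (FOLLOW(P) if ε ∈ FIRST(RHS), i.e. RHS ⇒* ε)
FIRST(g) = { 'g' }
ε ∉ FIRST(g), so FOLLOW(P) is not added.
PREDICT(P → g) = { 'g' }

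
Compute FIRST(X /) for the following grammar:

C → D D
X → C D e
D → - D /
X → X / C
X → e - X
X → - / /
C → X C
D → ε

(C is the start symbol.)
{ '-', 'e' }

FIRST sets of the non-terminals involved (from the grammar, by fixed-point iteration):
  FIRST(X) = { '-', 'e' }

To compute FIRST(X /), process the symbols left to right:
Symbol X is a non-terminal. Add FIRST(X) \ {ε} = { '-', 'e' }
X is not nullable (ε ∉ FIRST(X)), so stop here.
FIRST(X /) = { '-', 'e' }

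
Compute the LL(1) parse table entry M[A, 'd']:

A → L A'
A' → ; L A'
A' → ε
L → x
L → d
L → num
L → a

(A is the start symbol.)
To find M[A, 'd'], we find productions for A where 'd' is in the predict set (PREDICT(N → α) = (FIRST(α) \ {ε}) ∪ (FOLLOW(N) if α ⇒* ε)).

Relevant sets:
  FIRST(L) = { 'a', 'd', 'num', 'x' }

A → L A': PREDICT = { 'a', 'd', 'num', 'x' }
  'd' is in predict set, so this production goes in M[A, 'd']

M[A, 'd'] = A → L A'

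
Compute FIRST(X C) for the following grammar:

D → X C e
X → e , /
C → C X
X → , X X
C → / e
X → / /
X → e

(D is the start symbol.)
FIRST sets of the non-terminals involved (from the grammar, by fixed-point iteration):
  FIRST(X) = { ',', '/', 'e' }

To compute FIRST(X C), process the symbols left to right:
Symbol X is a non-terminal. Add FIRST(X) \ {ε} = { ',', '/', 'e' }
X is not nullable (ε ∉ FIRST(X)), so stop here.
FIRST(X C) = { ',', '/', 'e' }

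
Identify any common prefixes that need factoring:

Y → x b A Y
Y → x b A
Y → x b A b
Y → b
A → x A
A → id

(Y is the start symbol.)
Yes, Y has productions with common prefix 'x b A'

Left-factoring is needed when two productions for the same non-terminal
share a common prefix on the right-hand side.

Productions for Y:
  Y → x b A Y
  Y → x b A
  Y → x b A b
  Y → b
Productions for A:
  A → x A
  A → id

Found common prefix 'x b A' in productions for Y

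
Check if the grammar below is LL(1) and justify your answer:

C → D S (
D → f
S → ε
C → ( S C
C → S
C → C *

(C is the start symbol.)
A grammar is LL(1) if for each non-terminal N with multiple productions, the predict sets of those productions are pairwise disjoint, where PREDICT(N → α) = (FIRST(α) \ {ε}) ∪ (FOLLOW(N) if α ⇒* ε).

Relevant sets:
  FIRST(D) = { 'f' }
  FIRST(S) = { ε }
  FIRST(C) = { '(', '*', 'f', ε }
  FOLLOW(C) = { $, '*' }

For C:
  PREDICT(C → D S '(') = { 'f' }
  PREDICT(C → '(' S C) = { '(' }
  PREDICT(C → S) = { $, '*' }
  PREDICT(C → C '*') = { '(', '*', 'f' }
D, S have a single production, so nothing to check there.

Conflict found: Predict set conflict for C: { 'f' }
The grammar is NOT LL(1).

Answer: No. Predict set conflict for C: { 'f' }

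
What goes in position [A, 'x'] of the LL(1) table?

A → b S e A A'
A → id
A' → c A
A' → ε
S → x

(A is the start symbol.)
To find M[A, 'x'], we find productions for A where 'x' is in the predict set (PREDICT(N → α) = (FIRST(α) \ {ε}) ∪ (FOLLOW(N) if α ⇒* ε)).

A → b S e A A': PREDICT = { 'b' }
A → id: PREDICT = { 'id' }

M[A, 'x'] is empty (no production applies)

Answer: Empty (error entry)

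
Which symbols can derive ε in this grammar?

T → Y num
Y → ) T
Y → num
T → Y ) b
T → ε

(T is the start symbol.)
{ 'T' }

A non-terminal is nullable if it can derive ε (the empty string): either it has an ε-production, or it has a production whose right-hand side consists entirely of nullable non-terminals.

ε-productions: T → ε
So T is immediately nullable.
No further non-terminal can be added: every production for the remaining non-terminals contains a terminal or a non-nullable non-terminal.
Nullable = { 'T' }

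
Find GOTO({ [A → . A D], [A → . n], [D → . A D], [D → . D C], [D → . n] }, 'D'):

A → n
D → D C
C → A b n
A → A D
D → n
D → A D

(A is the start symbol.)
GOTO(I, 'D') = CLOSURE({ [A → αX.β] : [A → α.Xβ] ∈ I, X = 'D' })

Items with dot before 'D', with the dot advanced:
  [D → . D C] → [D → D . C]
Closure of the advanced items:
  [D → D . C] has the dot before C: add [C → . A b n]
  [C → . A b n] has the dot before A: add [A → . n], [A → . A D]

GOTO = { [A → . A D], [A → . n], [C → . A b n], [D → D . C] }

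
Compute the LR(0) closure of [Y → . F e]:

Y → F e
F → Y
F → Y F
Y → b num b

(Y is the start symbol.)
Start with: [Y → . F e]
  [Y → . F e] has the dot before F: add [F → . Y], [F → . Y F]
  [F → . Y] has the dot before Y: add [Y → . b num b]
No further items can be added.

CLOSURE = { [F → . Y F], [F → . Y], [Y → . F e], [Y → . b num b] }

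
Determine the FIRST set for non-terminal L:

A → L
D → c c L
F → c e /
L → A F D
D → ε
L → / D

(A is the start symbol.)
To compute FIRST(L), examine every production with L on the left-hand side, reading each right-hand side left to right until a non-nullable symbol is reached.

FIRST sets of the other non-terminals involved (by the same procedure, iterated to a fixed point):
  FIRST(A) = { '/' }

From L → A F D:
  - A is a non-terminal: add FIRST(A) \ {ε} = { '/' }
    A is not nullable, so stop
From L → / D:
  - '/' is a terminal: add '/' and stop

Collecting: FIRST(L) = { '/' }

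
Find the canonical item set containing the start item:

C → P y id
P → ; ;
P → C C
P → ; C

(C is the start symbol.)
First, augment the grammar with C' → C
I₀ = CLOSURE({ [C' → . C] }):
  [C' → . C] has the dot before C: add [C → . P y id]
  [C → . P y id] has the dot before P: add [P → . ; ;], [P → . C C], [P → . ; C]
No further items can be added.

I₀ = { [C → . P y id], [C' → . C], [P → . ; ;], [P → . ; C], [P → . C C] }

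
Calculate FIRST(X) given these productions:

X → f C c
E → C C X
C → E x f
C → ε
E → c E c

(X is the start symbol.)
{ 'f' }

To compute FIRST(X), examine every production with X on the left-hand side, reading each right-hand side left to right until a non-nullable symbol is reached.

From X → f C c:
  - f is a terminal: add 'f' and stop

Collecting: FIRST(X) = { 'f' }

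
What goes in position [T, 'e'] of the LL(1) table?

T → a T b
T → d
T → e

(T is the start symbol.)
T → e

To find M[T, 'e'], we find productions for T where 'e' is in the predict set (PREDICT(N → α) = (FIRST(α) \ {ε}) ∪ (FOLLOW(N) if α ⇒* ε)).

T → a T b: PREDICT = { 'a' }
T → d: PREDICT = { 'd' }
T → e: PREDICT = { 'e' }
  'e' is in predict set, so this production goes in M[T, 'e']

M[T, 'e'] = T → e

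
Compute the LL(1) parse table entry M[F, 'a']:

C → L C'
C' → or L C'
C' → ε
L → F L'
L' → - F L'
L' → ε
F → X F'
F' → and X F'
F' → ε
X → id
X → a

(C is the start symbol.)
To find M[F, 'a'], we find productions for F where 'a' is in the predict set (PREDICT(N → α) = (FIRST(α) \ {ε}) ∪ (FOLLOW(N) if α ⇒* ε)).

Relevant sets:
  FIRST(X) = { 'a', 'id' }

F → X F': PREDICT = { 'a', 'id' }
  'a' is in predict set, so this production goes in M[F, 'a']

M[F, 'a'] = F → X F'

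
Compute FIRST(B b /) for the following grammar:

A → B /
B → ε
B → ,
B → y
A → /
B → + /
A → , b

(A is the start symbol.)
{ '+', ',', 'b', 'y' }

FIRST sets of the non-terminals involved (from the grammar, by fixed-point iteration):
  FIRST(B) = { '+', ',', 'y', ε }

To compute FIRST(B b /), process the symbols left to right:
Symbol B is a non-terminal. Add FIRST(B) \ {ε} = { '+', ',', 'y' }
B is nullable (ε ∈ FIRST(B)), continue to the next symbol.
Symbol b is a terminal. Add 'b' and stop.
FIRST(B b /) = { '+', ',', 'b', 'y' }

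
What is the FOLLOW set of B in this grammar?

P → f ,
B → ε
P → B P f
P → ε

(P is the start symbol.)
{ 'f' }

To compute FOLLOW(B), find every occurrence of B on a right-hand side N → α B β: add FIRST(β) \ {ε}, and if β is empty or nullable also add FOLLOW(N). Iterate to a fixed point.

In P → B P f: B is followed by P f, add FIRST(P f) \ {ε} = { 'f' }

Taking the union: FOLLOW(B) = { 'f' }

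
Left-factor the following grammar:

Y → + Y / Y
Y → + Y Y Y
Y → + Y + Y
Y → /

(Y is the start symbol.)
Y → + Y Y'
Y' → / Y
Y' → Y Y
Y' → + Y
Y → /

Left-factoring transforms A → αβ₁ | αβ₂ into A → αA' and A' → β₁ | β₂
(α is the longest common prefix among the alternatives). Repeat until
no nonterminal has two alternatives with a common prefix.

Round 1: Y has alternatives sharing prefix '+ Y'. Introduce Y': Y → + Y Y'
  Add: Y' → / Y
  Add: Y' → Y Y
  Add: Y' → + Y

No remaining common prefixes — done.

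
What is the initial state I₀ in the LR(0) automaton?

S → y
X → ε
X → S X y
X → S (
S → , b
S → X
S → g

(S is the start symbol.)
{ [S → . , b], [S → . X], [S → . g], [S → . y], [S' → . S], [X → . S (], [X → . S X y], [X → .] }

First, augment the grammar with S' → S
I₀ = CLOSURE({ [S' → . S] }):
  [S' → . S] has the dot before S: add [S → . y], [S → . , b], [S → . X], [S → . g]
  [S → . X] has the dot before X: add [X → .], [X → . S X y], [X → . S (]
No further items can be added.

I₀ = { [S → . , b], [S → . X], [S → . g], [S → . y], [S' → . S], [X → . S (], [X → . S X y], [X → .] }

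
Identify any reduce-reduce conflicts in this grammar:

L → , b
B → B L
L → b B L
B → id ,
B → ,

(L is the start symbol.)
Yes — I8: [B → B L .] vs [L → b B L .]

Augment with L' → L and build the canonical LR(0) collection (I0 = CLOSURE({[L' → . L]}), then GOTO on every symbol after a dot until no new states appear). It has 10 states:
  I0: { [L → . , b], [L → . b B L], [L' → . L] }  — shift
  I1: { [L → , . b] }  — shift
  I2: { [L' → L .] }  — accept
  I3: { [B → . ,], [B → . B L], [B → . id ,], [L → b . B L] }  — shift
  I4: { [B → , .] }  — reduce
  I5: { [B → B . L], [L → . , b], [L → . b B L], [L → b B . L] }  — shift
  I6: { [B → id . ,] }  — shift
  I7: { [B → id , .] }  — reduce
  I8: { [B → B L .], [L → b B L .] }  — 2 reduces
  I9: { [L → , b .] }  — reduce

I8 contains complete items [B → B L .], [L → b B L .] — reduce-reduce conflict.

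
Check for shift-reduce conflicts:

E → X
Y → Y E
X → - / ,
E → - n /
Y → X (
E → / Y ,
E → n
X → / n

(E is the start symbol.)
Augment with E' → E and build the canonical LR(0) collection (I0 = CLOSURE({[E' → . E]}), then GOTO on every symbol after a dot until no new states appear). It has 18 states:
  I0: { [E → . - n /], [E → . / Y ,], [E → . X], [E → . n], [E' → . E], [X → . - / ,], [X → . / n] }  — shift
  I1: { [E → - . n /], [X → - . / ,] }  — shift
  I2: { [E → / . Y ,], [X → . - / ,], [X → . / n], [X → / . n], [Y → . X (], [Y → . Y E] }  — shift
  I3: { [E' → E .] }  — accept
  I4: { [E → X .] }  — reduce
  I5: { [E → n .] }  — reduce
  I6: { [X → - . / ,] }  — shift
  I7: { [X → / . n] }  — shift
  I8: { [Y → X . (] }  — shift
  I9: { [E → . - n /], [E → . / Y ,], [E → . X], [E → . n], [E → / Y . ,], [X → . - / ,], [X → . / n], [Y → Y . E] }  — shift
  I10: { [X → / n .] }  — reduce
  I11: { [E → / Y , .] }  — reduce
  I12: { [Y → Y E .] }  — reduce
  I13: { [Y → X ( .] }  — reduce
  I14: { [X → - / . ,] }  — shift
  I15: { [X → - / , .] }  — reduce
  I16: { [E → - n . /] }  — shift
  I17: { [E → - n / .] }  — reduce

No state contains both a complete item and a shift item.

Answer: No shift-reduce conflicts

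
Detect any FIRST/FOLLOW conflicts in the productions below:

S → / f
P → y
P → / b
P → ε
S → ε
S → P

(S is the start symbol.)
Nullable non-terminals: P, S.
FIRST sets used below: FIRST(P) = { '/', 'y', ε }

P: nullable alternative(s) P → ε; FOLLOW(P) = { $ }
  P → y: FIRST \ {ε} = { 'y' } — disjoint from FOLLOW(P)
  P → / b: FIRST \ {ε} = { '/' } — disjoint from FOLLOW(P)
  P → ε: FIRST \ {ε} = { } — this is the only nullable alternative, skip

S: nullable alternative(s) S → ε, S → P; FOLLOW(S) = { $ }
  S → / f: FIRST \ {ε} = { '/' } — disjoint from FOLLOW(S)
  S → ε: FIRST \ {ε} = { } — disjoint from FOLLOW(S)
  S → P: FIRST \ {ε} = { '/', 'y' } — disjoint from FOLLOW(S)

No FIRST/FOLLOW conflicts found.

Answer: No FIRST/FOLLOW conflicts.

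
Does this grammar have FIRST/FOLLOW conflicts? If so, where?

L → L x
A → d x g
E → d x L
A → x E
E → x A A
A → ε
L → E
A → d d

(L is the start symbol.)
Yes. A → d x g with FOLLOW(A) on { 'd' }; A → x E with FOLLOW(A) on { 'x' }; A → d d with FOLLOW(A) on { 'd' }

A FIRST/FOLLOW conflict occurs when a non-terminal N has a nullable alternative N → β (β ⇒* ε) and another alternative N → α with FIRST(α) ∩ FOLLOW(N) ≠ ∅: on such a lookahead the parser cannot decide between expanding α and letting N vanish via β.

Nullable non-terminals: A.

A: nullable alternative(s) A → ε; FOLLOW(A) = { $, 'd', 'x' }
  A → d x g: FIRST \ {ε} = { 'd' } — overlaps FOLLOW(A) on { 'd' }: CONFLICT
  A → x E: FIRST \ {ε} = { 'x' } — overlaps FOLLOW(A) on { 'x' }: CONFLICT
  A → ε: FIRST \ {ε} = { } — this is the only nullable alternative, skip
  A → d d: FIRST \ {ε} = { 'd' } — overlaps FOLLOW(A) on { 'd' }: CONFLICT

E, L have no nullable alternative, so no FIRST/FOLLOW check is needed there.

So the grammar has 3 FIRST/FOLLOW conflicts (marked CONFLICT above).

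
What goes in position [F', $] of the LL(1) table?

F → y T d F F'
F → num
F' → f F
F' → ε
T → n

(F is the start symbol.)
F' → ε

To find M[F', $], we find productions for F' where $ is in the predict set (PREDICT(N → α) = (FIRST(α) \ {ε}) ∪ (FOLLOW(N) if α ⇒* ε)).

Relevant sets:
  FOLLOW(F') = { $, 'f' }

F' → f F: PREDICT = { 'f' }
F' → ε: PREDICT = { $, 'f' }
  $ is in predict set, so this production goes in M[F', $]

M[F', $] = F' → ε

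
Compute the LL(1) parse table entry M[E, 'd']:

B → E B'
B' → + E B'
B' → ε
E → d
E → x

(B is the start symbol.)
To find M[E, 'd'], we find productions for E where 'd' is in the predict set (PREDICT(N → α) = (FIRST(α) \ {ε}) ∪ (FOLLOW(N) if α ⇒* ε)).

E → d: PREDICT = { 'd' }
  'd' is in predict set, so this production goes in M[E, 'd']
E → x: PREDICT = { 'x' }

M[E, 'd'] = E → d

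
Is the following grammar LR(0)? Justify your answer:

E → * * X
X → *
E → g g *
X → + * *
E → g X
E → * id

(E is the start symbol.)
A grammar is LR(0) if no state in the canonical LR(0) collection has:
  - both a shift item (dot before a terminal) and a complete item (shift-reduce conflict), or
  - two or more complete items (reduce-reduce conflict; the accept item [E' → E .] counts as a complete item here).

Augment with E' → E and build the canonical LR(0) collection (I0 = CLOSURE({[E' → . E]}), then GOTO on every symbol after a dot until no new states appear). It has 14 states:
  I0: { [E → . * * X], [E → . * id], [E → . g X], [E → . g g *], [E' → . E] }  — shift
  I1: { [E → * . * X], [E → * . id] }  — shift
  I2: { [E' → E .] }  — accept
  I3: { [E → g . X], [E → g . g *], [X → . *], [X → . + * *] }  — shift
  I4: { [X → * .] }  — reduce
  I5: { [X → + . * *] }  — shift
  I6: { [E → g X .] }  — reduce
  I7: { [E → g g . *] }  — shift
  I8: { [E → g g * .] }  — reduce
  I9: { [X → + * . *] }  — shift
  I10: { [X → + * * .] }  — reduce
  I11: { [E → * * . X], [X → . *], [X → . + * *] }  — shift
  I12: { [E → * id .] }  — reduce
  I13: { [E → * * X .] }  — reduce

Every state is either a pure shift/goto state or contains exactly one complete item and nothing to shift — no conflicts. The grammar is LR(0).

Answer: Yes, the grammar is LR(0)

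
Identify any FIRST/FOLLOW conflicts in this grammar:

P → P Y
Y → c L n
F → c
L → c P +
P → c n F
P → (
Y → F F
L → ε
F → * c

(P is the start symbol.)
A FIRST/FOLLOW conflict occurs when a non-terminal N has a nullable alternative N → β (β ⇒* ε) and another alternative N → α with FIRST(α) ∩ FOLLOW(N) ≠ ∅: on such a lookahead the parser cannot decide between expanding α and letting N vanish via β.

Nullable non-terminals: L.

L: nullable alternative(s) L → ε; FOLLOW(L) = { 'n' }
  L → c P +: FIRST \ {ε} = { 'c' } — disjoint from FOLLOW(L)
  L → ε: FIRST \ {ε} = { } — this is the only nullable alternative, skip

F, P, Y have no nullable alternative, so no FIRST/FOLLOW check is needed there.

No FIRST/FOLLOW conflicts found.

Answer: No FIRST/FOLLOW conflicts.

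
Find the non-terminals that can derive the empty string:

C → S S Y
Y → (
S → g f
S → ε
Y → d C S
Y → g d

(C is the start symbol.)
{ 'S' }

ε-productions: S → ε
So S is immediately nullable.
No further non-terminal can be added: every production for the remaining non-terminals contains a terminal or a non-nullable non-terminal.
Nullable = { 'S' }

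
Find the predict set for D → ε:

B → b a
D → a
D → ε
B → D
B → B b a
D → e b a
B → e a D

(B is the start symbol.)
{ $, 'b' }

PREDICT(D → ε) = (FIRST(RHS) \ {ε}) ∪ (FOLLOW(D) if ε ∈ FIRST(RHS), i.e. RHS ⇒* ε)
The right-hand side is ε (FIRST(ε) = { ε }), so the predict set is FOLLOW(D) = { $, 'b' }
PREDICT(D → ε) = { $, 'b' }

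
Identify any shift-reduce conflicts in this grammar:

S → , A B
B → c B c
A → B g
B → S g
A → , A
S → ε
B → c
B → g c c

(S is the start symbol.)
Augment with S' → S and build the canonical LR(0) collection (I0 = CLOSURE({[S' → . S]}), then GOTO on every symbol after a dot until no new states appear). It has 17 states:
  I0: { [S → . , A B], [S → .], [S' → . S] }  — shift, reduce
  I1: { [A → . , A], [A → . B g], [B → . S g], [B → . c B c], [B → . c], [B → . g c c], [S → , . A B], [S → . , A B], [S → .] }  — shift, reduce
  I2: { [S' → S .] }  — accept
  I3: { [A → , . A], [A → . , A], [A → . B g], [B → . S g], [B → . c B c], [B → . c], [B → . g c c], [S → , . A B], [S → . , A B], [S → .] }  — shift, reduce
  I4: { [B → . S g], [B → . c B c], [B → . c], [B → . g c c], [S → , A . B], [S → . , A B], [S → .] }  — shift, reduce
  I5: { [A → B . g] }  — shift
  I6: { [B → S . g] }  — shift
  I7: { [B → . S g], [B → . c B c], [B → . c], [B → . g c c], [B → c . B c], [B → c .], [S → . , A B], [S → .] }  — shift, 2 reduces
  I8: { [B → g . c c] }  — shift
  I9: { [B → g c . c] }  — shift
  I10: { [B → g c c .] }  — reduce
  I11: { [B → c B . c] }  — shift
  I12: { [B → c B c .] }  — reduce
  I13: { [B → S g .] }  — reduce
  I14: { [A → B g .] }  — reduce
  I15: { [S → , A B .] }  — reduce
  I16: { [A → , A .], [B → . S g], [B → . c B c], [B → . c], [B → . g c c], [S → , A . B], [S → . , A B], [S → .] }  — shift, 2 reduces

I0 contains reduce item [S → .] and shift item [S → . , A B] — shift-reduce conflict.
I1 contains reduce item [S → .] and shift items [A → . , A], [B → . c], [B → . c B c], [B → . g c c], [S → . , A B] — shift-reduce conflict.
I3 contains reduce item [S → .] and shift items [A → . , A], [B → . c], [B → . c B c], [B → . g c c], [S → . , A B] — shift-reduce conflict.
I4 contains reduce item [S → .] and shift items [B → . c], [B → . c B c], [B → . g c c], [S → . , A B] — shift-reduce conflict.
I7 contains reduce items [B → c .], [S → .] and shift items [B → . c], [B → . c B c], [B → . g c c], [S → . , A B] — shift-reduce conflict.
I16 contains reduce items [A → , A .], [S → .] and shift items [B → . c], [B → . c B c], [B → . g c c], [S → . , A B] — shift-reduce conflict.

Answer: Yes — I0: [S → .] vs [S → . , A B]; I1: [S → .] vs [A → . , A]; I3: [S → .] vs [A → . , A]; I4: [S → .] vs [B → . c]; I7: [B → c .] vs [B → . c]; I16: [A → , A .] vs [B → . c]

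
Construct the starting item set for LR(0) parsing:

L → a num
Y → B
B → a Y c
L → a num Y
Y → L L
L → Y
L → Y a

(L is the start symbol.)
First, augment the grammar with L' → L
I₀ = CLOSURE({ [L' → . L] }):
  [L' → . L] has the dot before L: add [L → . a num], [L → . a num Y], [L → . Y], [L → . Y a]
  [L → . Y] has the dot before Y: add [Y → . B], [Y → . L L]
  [Y → . B] has the dot before B: add [B → . a Y c]
No further items can be added.

I₀ = { [B → . a Y c], [L → . Y a], [L → . Y], [L → . a num Y], [L → . a num], [L' → . L], [Y → . B], [Y → . L L] }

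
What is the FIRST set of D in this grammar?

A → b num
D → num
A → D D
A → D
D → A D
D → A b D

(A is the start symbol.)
To compute FIRST(D), examine every production with D on the left-hand side, reading each right-hand side left to right until a non-nullable symbol is reached.

FIRST sets of the other non-terminals involved (by the same procedure, iterated to a fixed point):
  FIRST(A) = { 'b', 'num' }

From D → num:
  - num is a terminal: add 'num' and stop
From D → A D:
  - A is a non-terminal: add FIRST(A) \ {ε} = { 'b', 'num' }
    A is not nullable, so stop
From D → A b D:
  - A is a non-terminal: add FIRST(A) \ {ε} = { 'b', 'num' }
    A is not nullable, so stop

Collecting: FIRST(D) = { 'b', 'num' }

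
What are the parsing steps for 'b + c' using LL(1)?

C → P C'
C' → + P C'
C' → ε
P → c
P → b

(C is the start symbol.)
LL(1) parsing maintains a stack (initially the start symbol over $) and the input. At each step: if the stack top is a terminal, match it against the current input token; if it is a non-terminal N, replace it with the RHS of M[N, lookahead] (the unique production whose predict set contains the lookahead).

Stack is shown with the top on the left.

Stack     Input    Action
-------------------------
C $       b + c $  output C → P C'
P C' $    b + c $  output P → b
b C' $    b + c $  match 'b'
C' $      + c $    output C' → + P C'
+ P C' $  + c $    match '+'
P C' $    c $      output P → c
c C' $    c $      match 'c'
C' $      $        output C' → ε
$         $        accept

The string is accepted.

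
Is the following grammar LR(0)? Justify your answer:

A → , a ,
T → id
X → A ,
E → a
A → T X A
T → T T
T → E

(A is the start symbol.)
No. Shift-reduce conflict between [T → T T .] and [A → . , a ,]

A grammar is LR(0) if no state in the canonical LR(0) collection has:
  - both a shift item (dot before a terminal) and a complete item (shift-reduce conflict), or
  - two or more complete items (reduce-reduce conflict; the accept item [A' → A .] counts as a complete item here).

Augment with A' → A and build the canonical LR(0) collection (I0 = CLOSURE({[A' → . A]}), then GOTO on every symbol after a dot until no new states appear). It has 14 states:
  I0: { [A → . , a ,], [A → . T X A], [A' → . A], [E → . a], [T → . E], [T → . T T], [T → . id] }  — shift
  I1: { [A → , . a ,] }  — shift
  I2: { [A' → A .] }  — accept
  I3: { [T → E .] }  — reduce
  I4: { [A → . , a ,], [A → . T X A], [A → T . X A], [E → . a], [T → . E], [T → . T T], [T → . id], [T → T . T], [X → . A ,] }  — shift
  I5: { [E → a .] }  — reduce
  I6: { [T → id .] }  — reduce
  I7: { [X → A . ,] }  — shift
  I8: { [A → . , a ,], [A → . T X A], [A → T . X A], [E → . a], [T → . E], [T → . T T], [T → . id], [T → T . T], [T → T T .], [X → . A ,] }  — shift, reduce
  I9: { [A → . , a ,], [A → . T X A], [A → T X . A], [E → . a], [T → . E], [T → . T T], [T → . id] }  — shift
  I10: { [A → T X A .] }  — reduce
  I11: { [X → A , .] }  — reduce
  I12: { [A → , a . ,] }  — shift
  I13: { [A → , a , .] }  — reduce

Conflict in state I8:
  Shift-reduce conflict between [T → T T .] and [A → . , a ,]
So the grammar is NOT LR(0).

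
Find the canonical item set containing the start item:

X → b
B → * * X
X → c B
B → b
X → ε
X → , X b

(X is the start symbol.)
{ [X → . , X b], [X → . b], [X → . c B], [X → .], [X' → . X] }

First, augment the grammar with X' → X
I₀ = CLOSURE({ [X' → . X] }):
  [X' → . X] has the dot before X: add [X → . b], [X → . c B], [X → .], [X → . , X b]
No further items can be added.

I₀ = { [X → . , X b], [X → . b], [X → . c B], [X → .], [X' → . X] }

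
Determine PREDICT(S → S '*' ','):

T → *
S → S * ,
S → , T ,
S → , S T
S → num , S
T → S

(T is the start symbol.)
{ ',', 'num' }

PREDICT(S → S '*' ',') = (FIRST(RHS) \ {ε}) ∪ (FOLLOW(S) if ε ∈ FIRST(RHS), i.e. RHS ⇒* ε)
FIRST(S) = { ',', 'num' }
FIRST(S '*' ',') = { ',', 'num' }
ε ∉ FIRST(S '*' ','), so FOLLOW(S) is not added.
PREDICT(S → S '*' ',') = { ',', 'num' }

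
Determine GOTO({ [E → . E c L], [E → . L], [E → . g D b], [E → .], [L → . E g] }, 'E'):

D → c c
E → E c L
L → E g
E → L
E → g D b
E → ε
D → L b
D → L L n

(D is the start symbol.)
{ [E → E . c L], [L → E . g] }

GOTO(I, 'E') = CLOSURE({ [A → αX.β] : [A → α.Xβ] ∈ I, X = 'E' })

Items with dot before 'E', with the dot advanced:
  [E → . E c L] → [E → E . c L]
  [L → . E g] → [L → E . g]
Closure adds nothing (no advanced item has the dot before a non-terminal).

GOTO = { [E → E . c L], [L → E . g] }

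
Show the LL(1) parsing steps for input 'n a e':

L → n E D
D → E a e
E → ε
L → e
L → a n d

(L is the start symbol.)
LL(1) parsing maintains a stack (initially the start symbol over $) and the input. At each step: if the stack top is a terminal, match it against the current input token; if it is a non-terminal N, replace it with the RHS of M[N, lookahead] (the unique production whose predict set contains the lookahead).

Stack is shown with the top on the left.

Stack    Input    Action
------------------------
L $      n a e $  output L → n E D
n E D $  n a e $  match 'n'
E D $    a e $    output E → ε
D $      a e $    output D → E a e
E a e $  a e $    output E → ε
a e $    a e $    match 'a'
e $      e $      match 'e'
$        $        accept

The string is accepted.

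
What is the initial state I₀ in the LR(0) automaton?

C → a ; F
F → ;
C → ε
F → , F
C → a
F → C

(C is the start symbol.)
First, augment the grammar with C' → C
I₀ = CLOSURE({ [C' → . C] }):
  [C' → . C] has the dot before C: add [C → . a ; F], [C → .], [C → . a]
No further items can be added.

I₀ = { [C → . a ; F], [C → . a], [C → .], [C' → . C] }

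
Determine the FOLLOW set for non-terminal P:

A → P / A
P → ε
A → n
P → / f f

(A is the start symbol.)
{ '/' }

To compute FOLLOW(P), find every occurrence of P on a right-hand side N → α P β: add FIRST(β) \ {ε}, and if β is empty or nullable also add FOLLOW(N). Iterate to a fixed point.

In A → P / A: P is followed by '/' A, add FIRST('/' A) \ {ε} = { '/' }

Taking the union: FOLLOW(P) = { '/' }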